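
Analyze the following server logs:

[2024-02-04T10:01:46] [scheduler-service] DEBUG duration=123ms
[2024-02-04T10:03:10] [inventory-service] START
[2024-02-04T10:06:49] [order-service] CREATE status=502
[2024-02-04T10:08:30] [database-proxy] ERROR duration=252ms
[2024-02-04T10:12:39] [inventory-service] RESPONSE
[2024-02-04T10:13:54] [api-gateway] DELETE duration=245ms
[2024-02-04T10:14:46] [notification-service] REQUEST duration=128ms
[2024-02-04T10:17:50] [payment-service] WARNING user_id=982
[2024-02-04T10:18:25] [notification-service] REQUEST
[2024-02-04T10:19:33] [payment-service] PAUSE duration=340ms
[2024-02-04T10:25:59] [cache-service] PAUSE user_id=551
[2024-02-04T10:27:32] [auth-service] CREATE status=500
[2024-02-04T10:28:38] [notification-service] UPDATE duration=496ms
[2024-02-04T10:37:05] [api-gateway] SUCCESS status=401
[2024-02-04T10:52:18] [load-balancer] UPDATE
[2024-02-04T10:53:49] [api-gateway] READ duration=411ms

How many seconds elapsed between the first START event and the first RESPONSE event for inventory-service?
569

To find the time between events:

1. Locate the first START event for inventory-service: 2024-02-04T10:03:10
2. Locate the first RESPONSE event for inventory-service: 2024-02-04T10:12:39
3. Calculate the difference: 2024-02-04T10:12:39 - 2024-02-04T10:03:10 = 569 seconds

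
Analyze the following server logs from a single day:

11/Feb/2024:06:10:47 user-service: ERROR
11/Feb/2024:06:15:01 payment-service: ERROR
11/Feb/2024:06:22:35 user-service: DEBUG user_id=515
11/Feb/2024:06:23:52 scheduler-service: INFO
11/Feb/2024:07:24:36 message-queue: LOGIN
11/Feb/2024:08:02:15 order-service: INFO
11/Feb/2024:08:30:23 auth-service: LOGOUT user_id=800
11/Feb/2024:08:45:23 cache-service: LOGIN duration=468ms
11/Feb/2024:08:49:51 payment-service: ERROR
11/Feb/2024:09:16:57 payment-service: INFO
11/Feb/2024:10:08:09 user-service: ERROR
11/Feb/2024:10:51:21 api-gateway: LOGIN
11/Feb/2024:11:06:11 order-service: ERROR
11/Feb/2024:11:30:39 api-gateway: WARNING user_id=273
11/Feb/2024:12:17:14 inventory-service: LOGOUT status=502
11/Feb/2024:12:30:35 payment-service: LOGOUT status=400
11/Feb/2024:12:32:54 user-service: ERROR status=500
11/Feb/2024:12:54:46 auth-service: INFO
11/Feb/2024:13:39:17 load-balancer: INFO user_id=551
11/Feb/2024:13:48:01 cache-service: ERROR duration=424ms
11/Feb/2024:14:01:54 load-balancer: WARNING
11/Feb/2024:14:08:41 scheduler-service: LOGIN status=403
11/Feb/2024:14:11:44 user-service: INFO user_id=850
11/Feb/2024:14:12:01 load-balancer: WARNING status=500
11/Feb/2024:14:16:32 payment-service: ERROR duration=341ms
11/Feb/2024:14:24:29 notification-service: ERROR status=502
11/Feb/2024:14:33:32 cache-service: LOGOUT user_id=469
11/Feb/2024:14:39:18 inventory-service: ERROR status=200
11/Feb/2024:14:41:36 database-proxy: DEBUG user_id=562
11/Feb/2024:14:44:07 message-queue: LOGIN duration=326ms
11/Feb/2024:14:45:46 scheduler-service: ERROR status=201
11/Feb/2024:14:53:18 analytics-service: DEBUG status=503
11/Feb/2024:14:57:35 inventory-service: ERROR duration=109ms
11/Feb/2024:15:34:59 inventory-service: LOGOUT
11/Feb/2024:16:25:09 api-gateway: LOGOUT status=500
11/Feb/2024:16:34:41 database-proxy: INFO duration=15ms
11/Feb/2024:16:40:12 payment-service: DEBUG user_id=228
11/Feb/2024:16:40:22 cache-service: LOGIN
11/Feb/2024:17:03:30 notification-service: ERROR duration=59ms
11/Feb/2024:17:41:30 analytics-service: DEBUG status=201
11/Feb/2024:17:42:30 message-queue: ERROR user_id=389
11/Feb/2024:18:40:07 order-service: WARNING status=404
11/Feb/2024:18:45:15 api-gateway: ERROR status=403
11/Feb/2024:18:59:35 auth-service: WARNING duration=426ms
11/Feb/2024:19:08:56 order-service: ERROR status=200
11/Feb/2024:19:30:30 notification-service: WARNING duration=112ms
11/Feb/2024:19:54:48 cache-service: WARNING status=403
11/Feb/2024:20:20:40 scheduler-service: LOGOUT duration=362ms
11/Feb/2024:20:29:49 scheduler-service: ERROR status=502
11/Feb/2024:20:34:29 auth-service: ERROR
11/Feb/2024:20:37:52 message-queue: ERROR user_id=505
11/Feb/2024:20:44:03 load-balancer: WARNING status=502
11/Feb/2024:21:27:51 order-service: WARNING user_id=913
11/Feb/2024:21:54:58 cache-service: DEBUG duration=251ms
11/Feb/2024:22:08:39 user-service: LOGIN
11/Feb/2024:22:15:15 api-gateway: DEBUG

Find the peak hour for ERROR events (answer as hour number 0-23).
14

To find the peak hour:

1. Group all ERROR events by hour
2. Count events in each hour
3. Find hour with maximum count
4. Peak hour: 14 (with 5 events)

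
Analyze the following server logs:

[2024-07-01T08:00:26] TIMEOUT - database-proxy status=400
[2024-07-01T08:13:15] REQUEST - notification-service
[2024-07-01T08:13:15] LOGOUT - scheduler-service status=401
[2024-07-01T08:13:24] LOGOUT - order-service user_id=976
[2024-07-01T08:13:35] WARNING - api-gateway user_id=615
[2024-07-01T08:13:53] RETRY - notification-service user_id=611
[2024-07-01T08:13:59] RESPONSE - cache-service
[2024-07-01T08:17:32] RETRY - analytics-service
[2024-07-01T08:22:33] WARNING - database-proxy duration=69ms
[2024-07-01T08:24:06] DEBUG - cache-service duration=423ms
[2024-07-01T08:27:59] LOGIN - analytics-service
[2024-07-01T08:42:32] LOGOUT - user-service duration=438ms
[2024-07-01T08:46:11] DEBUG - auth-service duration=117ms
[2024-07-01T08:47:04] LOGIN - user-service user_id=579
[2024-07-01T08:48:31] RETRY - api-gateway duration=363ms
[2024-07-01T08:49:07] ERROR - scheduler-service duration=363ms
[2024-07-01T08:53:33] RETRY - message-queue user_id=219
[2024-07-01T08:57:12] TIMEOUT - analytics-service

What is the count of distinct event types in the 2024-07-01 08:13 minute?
5

To count unique event types:

1. Filter events in the minute starting at 2024-07-01 08:13
2. Extract event types from matching entries
3. Count unique types: 5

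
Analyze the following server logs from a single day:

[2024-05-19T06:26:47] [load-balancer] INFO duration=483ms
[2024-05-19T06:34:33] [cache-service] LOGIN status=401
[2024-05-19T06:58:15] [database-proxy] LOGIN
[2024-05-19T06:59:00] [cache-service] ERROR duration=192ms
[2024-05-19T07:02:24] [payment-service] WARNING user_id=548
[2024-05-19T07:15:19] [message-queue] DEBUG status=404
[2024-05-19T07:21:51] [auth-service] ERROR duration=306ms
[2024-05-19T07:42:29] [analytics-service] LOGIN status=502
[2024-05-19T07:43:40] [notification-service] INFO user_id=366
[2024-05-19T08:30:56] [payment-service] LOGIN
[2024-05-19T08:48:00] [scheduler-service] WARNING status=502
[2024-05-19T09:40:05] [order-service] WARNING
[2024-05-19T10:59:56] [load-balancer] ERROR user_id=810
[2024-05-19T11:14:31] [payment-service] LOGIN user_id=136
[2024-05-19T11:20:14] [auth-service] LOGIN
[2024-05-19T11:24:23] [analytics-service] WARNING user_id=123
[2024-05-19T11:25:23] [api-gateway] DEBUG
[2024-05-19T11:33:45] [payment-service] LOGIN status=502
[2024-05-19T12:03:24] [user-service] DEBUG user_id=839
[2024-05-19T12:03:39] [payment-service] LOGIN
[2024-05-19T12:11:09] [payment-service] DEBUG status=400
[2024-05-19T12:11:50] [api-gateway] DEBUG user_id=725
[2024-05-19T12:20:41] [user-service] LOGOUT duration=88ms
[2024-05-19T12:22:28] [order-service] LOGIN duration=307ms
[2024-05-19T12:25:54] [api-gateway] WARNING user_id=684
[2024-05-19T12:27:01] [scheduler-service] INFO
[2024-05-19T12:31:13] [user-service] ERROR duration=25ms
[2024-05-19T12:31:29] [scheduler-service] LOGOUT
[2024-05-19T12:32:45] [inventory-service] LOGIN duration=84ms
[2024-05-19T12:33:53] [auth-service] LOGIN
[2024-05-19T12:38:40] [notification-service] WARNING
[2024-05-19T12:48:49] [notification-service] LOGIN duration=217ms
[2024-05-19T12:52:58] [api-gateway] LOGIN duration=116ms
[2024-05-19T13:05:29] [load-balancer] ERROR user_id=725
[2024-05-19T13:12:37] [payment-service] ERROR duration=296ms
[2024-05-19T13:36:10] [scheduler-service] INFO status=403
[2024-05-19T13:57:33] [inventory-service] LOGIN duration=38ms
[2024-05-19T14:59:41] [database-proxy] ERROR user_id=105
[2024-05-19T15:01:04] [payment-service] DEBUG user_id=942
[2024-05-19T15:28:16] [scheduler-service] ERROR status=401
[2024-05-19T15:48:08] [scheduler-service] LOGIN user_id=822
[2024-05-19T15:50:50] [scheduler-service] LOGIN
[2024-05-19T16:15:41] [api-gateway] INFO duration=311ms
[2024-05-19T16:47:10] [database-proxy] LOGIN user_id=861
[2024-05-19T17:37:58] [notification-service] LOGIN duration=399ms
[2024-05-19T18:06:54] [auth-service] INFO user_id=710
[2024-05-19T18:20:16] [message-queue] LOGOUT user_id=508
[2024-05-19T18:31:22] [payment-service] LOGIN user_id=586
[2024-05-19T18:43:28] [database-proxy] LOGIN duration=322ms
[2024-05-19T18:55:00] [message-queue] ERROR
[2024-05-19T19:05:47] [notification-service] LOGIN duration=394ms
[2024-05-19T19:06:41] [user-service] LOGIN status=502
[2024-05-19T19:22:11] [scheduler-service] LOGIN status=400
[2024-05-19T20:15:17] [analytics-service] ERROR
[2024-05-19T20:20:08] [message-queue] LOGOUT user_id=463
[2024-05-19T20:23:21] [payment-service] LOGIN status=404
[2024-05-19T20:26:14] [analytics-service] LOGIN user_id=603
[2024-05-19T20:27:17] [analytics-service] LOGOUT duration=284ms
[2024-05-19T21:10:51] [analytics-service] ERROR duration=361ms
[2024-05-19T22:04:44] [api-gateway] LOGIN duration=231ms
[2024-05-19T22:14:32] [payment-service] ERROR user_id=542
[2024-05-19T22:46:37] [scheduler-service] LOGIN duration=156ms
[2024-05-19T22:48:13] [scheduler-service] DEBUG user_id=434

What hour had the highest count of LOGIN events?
12

To find the peak hour:

1. Group all LOGIN events by hour
2. Count events in each hour
3. Find hour with maximum count
4. Peak hour: 12 (with 6 events)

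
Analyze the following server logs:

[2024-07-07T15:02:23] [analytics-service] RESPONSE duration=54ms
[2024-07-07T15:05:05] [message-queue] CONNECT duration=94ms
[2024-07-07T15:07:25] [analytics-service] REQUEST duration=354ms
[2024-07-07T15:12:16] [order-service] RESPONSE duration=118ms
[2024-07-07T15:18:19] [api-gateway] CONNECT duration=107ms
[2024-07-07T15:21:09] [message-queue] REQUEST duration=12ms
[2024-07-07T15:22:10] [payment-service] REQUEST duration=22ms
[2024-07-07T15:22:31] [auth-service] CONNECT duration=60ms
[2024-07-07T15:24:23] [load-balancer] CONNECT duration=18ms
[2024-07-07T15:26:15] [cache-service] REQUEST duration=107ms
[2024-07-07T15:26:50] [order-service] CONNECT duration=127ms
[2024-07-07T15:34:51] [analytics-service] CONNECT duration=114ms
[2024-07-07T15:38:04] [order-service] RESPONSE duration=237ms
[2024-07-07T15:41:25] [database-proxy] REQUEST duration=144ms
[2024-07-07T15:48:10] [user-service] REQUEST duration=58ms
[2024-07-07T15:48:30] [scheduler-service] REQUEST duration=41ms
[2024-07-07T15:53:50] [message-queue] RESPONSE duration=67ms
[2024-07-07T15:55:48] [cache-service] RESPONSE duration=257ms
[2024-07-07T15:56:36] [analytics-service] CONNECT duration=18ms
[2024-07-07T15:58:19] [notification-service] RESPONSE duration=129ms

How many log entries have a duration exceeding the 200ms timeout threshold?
3

To count timeouts:

1. Threshold: 200ms
2. Extract duration from each log entry
3. Count entries where duration > 200
4. Timeout count: 3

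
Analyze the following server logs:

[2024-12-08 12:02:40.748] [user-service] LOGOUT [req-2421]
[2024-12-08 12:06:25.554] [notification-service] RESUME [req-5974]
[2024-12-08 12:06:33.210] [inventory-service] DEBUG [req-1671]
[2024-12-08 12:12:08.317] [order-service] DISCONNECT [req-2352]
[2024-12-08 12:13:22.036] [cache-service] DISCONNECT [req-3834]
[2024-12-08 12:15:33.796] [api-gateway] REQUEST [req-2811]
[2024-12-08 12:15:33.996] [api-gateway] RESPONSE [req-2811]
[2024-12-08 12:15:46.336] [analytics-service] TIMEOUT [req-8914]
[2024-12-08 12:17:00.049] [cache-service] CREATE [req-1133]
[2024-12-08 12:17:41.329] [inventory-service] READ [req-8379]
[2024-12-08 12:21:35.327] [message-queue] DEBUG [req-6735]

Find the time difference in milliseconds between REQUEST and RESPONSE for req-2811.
200

To calculate latency:

1. Find REQUEST with id req-2811: 2024-12-08 12:15:33.796
2. Find RESPONSE with id req-2811: 2024-12-08 12:15:33.996
3. Latency: 2024-12-08 12:15:33.996 - 2024-12-08 12:15:33.796 = 200ms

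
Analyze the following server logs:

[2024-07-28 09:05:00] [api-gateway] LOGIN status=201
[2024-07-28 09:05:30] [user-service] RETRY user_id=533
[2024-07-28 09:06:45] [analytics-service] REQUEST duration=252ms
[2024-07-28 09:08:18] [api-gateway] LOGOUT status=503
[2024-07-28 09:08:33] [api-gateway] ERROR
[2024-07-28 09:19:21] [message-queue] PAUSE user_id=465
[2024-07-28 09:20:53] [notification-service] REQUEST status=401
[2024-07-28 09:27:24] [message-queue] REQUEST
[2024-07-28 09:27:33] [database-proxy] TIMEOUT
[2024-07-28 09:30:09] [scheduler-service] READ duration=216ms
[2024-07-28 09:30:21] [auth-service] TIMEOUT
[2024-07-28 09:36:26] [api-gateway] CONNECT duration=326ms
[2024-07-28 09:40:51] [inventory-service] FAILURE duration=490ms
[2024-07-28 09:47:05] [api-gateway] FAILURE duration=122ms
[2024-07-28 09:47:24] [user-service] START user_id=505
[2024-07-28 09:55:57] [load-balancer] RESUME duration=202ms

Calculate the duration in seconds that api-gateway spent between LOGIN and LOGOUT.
198

To calculate state duration:

1. Find LOGIN event for api-gateway: 2024-07-28 09:05:00
2. Find LOGOUT event for api-gateway: 2024-07-28 09:08:18
3. Calculate duration: 2024-07-28 09:08:18 - 2024-07-28 09:05:00 = 198 seconds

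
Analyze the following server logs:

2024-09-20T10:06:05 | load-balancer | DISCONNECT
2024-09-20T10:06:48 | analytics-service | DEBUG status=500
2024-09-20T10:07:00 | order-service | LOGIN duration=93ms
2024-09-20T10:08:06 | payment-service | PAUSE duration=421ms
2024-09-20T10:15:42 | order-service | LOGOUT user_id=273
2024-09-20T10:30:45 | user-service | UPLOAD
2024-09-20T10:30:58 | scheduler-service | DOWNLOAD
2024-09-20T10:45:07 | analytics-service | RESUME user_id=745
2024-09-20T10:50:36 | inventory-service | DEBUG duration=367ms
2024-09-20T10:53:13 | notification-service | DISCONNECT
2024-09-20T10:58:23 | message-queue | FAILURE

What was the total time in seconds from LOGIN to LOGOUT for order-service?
522

To calculate state duration:

1. Find LOGIN event for order-service: 2024-09-20T10:07:00
2. Find LOGOUT event for order-service: 2024-09-20T10:15:42
3. Calculate duration: 2024-09-20T10:15:42 - 2024-09-20T10:07:00 = 522 seconds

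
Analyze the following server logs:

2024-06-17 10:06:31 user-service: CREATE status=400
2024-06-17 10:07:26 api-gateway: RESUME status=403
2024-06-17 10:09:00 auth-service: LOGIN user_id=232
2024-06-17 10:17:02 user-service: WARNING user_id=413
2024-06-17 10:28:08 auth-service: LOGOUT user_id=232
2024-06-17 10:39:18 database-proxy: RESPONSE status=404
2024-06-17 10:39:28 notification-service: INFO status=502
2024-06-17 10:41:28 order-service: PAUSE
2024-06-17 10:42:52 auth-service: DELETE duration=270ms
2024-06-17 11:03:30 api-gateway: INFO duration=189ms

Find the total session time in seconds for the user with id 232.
1148

To calculate session duration:

1. Find LOGIN event for user_id=232: 2024-06-17 10:09:00
2. Find LOGOUT event for user_id=232: 2024-06-17 10:28:08
3. Session duration: 2024-06-17 10:28:08 - 2024-06-17 10:09:00 = 1148 seconds (19 minutes)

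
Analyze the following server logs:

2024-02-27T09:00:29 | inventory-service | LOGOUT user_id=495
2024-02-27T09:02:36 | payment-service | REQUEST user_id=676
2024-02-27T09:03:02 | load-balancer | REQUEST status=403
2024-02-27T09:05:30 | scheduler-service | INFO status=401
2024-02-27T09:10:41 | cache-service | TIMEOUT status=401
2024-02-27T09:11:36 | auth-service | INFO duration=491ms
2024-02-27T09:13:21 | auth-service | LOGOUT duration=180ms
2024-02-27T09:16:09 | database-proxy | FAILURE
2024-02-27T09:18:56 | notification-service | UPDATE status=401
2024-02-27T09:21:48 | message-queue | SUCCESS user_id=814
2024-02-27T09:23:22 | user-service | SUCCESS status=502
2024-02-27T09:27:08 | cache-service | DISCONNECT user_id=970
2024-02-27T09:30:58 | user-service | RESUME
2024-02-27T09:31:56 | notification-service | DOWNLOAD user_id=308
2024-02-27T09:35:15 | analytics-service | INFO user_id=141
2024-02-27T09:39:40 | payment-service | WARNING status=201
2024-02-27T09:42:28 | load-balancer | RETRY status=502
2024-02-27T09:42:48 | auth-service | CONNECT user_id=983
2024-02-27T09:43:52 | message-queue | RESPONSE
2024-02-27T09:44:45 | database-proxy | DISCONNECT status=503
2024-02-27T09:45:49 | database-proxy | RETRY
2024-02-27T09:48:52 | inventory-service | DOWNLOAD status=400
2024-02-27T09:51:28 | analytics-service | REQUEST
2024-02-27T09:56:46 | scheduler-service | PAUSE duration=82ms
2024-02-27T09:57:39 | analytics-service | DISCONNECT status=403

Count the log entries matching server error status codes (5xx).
3

To find matching entries:

1. Pattern to match: server error status codes (5xx)
2. Scan each log entry for the pattern
3. Count matches: 3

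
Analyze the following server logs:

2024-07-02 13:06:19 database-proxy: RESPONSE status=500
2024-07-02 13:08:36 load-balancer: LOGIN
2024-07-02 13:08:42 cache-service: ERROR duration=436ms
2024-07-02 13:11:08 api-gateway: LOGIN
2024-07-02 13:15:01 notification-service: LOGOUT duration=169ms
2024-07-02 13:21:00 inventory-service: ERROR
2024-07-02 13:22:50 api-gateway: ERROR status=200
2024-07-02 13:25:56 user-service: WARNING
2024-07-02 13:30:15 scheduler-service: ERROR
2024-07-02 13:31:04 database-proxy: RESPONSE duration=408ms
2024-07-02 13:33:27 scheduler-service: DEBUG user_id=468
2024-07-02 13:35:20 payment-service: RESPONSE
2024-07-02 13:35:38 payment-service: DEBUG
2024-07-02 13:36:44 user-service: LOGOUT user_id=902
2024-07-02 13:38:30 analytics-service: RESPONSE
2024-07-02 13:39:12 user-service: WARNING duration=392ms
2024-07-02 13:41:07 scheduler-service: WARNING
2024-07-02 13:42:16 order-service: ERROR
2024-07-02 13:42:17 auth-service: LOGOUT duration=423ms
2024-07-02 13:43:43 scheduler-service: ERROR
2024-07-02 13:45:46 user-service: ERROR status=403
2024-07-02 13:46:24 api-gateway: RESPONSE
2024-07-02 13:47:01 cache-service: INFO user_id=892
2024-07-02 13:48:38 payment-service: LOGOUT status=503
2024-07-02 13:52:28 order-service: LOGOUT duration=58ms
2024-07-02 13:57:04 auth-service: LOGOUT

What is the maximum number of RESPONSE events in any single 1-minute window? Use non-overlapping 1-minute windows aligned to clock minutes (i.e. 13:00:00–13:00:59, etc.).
1

To find the burst window:

1. Divide the log period into non-overlapping 1-minute windows starting at 13:00
2. Count RESPONSE events in each window
3. Find the window with maximum count
4. Maximum events in a window: 1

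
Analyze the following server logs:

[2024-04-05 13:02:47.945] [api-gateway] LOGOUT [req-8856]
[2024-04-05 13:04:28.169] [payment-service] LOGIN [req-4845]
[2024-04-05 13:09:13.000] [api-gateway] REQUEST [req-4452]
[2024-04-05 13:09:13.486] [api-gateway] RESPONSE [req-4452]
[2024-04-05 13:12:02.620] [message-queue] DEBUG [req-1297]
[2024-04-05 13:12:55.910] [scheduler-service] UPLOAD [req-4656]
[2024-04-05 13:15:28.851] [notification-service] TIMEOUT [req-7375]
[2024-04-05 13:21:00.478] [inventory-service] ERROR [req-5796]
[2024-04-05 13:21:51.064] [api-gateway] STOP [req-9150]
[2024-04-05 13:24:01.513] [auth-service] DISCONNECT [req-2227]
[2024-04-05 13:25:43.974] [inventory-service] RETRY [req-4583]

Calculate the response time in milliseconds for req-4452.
486

To calculate latency:

1. Find REQUEST with id req-4452: 2024-04-05 13:09:13.000
2. Find RESPONSE with id req-4452: 2024-04-05 13:09:13.486
3. Latency: 2024-04-05 13:09:13.486 - 2024-04-05 13:09:13.000 = 486ms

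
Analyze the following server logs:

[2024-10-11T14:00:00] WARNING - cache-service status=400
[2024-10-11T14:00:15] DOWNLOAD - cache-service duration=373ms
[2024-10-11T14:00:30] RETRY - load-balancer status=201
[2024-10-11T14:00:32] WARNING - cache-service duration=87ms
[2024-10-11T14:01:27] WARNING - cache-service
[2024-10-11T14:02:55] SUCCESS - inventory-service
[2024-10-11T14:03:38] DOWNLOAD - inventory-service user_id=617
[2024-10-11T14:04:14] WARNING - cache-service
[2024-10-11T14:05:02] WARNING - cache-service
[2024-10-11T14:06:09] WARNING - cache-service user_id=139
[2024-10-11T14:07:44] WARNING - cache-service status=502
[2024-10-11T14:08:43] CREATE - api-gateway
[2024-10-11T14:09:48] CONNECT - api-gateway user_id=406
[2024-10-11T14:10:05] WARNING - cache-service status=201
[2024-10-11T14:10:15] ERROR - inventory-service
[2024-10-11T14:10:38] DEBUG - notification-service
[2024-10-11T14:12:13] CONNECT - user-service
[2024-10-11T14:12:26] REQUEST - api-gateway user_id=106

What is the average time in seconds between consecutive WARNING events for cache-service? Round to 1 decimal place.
86.4

To calculate average interval:

1. Find all WARNING events for cache-service in order
2. Calculate time gaps between consecutive events
3. Compute mean of gaps: 605 / 7 = 86.4 seconds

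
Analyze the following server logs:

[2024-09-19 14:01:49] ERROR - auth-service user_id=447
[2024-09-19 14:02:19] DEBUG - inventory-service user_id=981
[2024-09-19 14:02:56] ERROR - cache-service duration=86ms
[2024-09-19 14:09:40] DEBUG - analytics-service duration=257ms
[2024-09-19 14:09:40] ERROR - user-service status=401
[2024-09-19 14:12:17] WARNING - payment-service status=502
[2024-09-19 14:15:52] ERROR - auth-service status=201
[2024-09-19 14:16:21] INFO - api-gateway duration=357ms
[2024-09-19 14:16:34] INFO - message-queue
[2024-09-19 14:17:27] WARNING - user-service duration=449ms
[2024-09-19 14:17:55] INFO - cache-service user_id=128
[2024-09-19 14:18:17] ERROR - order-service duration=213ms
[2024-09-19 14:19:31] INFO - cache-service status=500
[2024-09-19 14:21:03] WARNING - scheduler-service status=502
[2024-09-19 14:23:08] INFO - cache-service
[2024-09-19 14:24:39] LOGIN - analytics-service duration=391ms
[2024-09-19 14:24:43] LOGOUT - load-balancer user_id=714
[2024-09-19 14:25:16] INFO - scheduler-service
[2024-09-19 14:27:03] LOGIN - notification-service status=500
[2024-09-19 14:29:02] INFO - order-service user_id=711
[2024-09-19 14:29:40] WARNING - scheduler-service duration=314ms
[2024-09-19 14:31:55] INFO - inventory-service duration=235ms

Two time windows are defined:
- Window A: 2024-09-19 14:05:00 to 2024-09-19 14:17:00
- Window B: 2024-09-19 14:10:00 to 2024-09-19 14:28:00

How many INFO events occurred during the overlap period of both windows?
2

To find overlap events:

1. Window A: 2024-09-19 14:05:00 to 2024-09-19 14:17:00
2. Window B: 2024-09-19 14:10:00 to 2024-09-19 14:28:00
3. Overlap period: 2024-09-19 14:10:00 to 2024-09-19 14:17:00
4. Count INFO events in overlap: 2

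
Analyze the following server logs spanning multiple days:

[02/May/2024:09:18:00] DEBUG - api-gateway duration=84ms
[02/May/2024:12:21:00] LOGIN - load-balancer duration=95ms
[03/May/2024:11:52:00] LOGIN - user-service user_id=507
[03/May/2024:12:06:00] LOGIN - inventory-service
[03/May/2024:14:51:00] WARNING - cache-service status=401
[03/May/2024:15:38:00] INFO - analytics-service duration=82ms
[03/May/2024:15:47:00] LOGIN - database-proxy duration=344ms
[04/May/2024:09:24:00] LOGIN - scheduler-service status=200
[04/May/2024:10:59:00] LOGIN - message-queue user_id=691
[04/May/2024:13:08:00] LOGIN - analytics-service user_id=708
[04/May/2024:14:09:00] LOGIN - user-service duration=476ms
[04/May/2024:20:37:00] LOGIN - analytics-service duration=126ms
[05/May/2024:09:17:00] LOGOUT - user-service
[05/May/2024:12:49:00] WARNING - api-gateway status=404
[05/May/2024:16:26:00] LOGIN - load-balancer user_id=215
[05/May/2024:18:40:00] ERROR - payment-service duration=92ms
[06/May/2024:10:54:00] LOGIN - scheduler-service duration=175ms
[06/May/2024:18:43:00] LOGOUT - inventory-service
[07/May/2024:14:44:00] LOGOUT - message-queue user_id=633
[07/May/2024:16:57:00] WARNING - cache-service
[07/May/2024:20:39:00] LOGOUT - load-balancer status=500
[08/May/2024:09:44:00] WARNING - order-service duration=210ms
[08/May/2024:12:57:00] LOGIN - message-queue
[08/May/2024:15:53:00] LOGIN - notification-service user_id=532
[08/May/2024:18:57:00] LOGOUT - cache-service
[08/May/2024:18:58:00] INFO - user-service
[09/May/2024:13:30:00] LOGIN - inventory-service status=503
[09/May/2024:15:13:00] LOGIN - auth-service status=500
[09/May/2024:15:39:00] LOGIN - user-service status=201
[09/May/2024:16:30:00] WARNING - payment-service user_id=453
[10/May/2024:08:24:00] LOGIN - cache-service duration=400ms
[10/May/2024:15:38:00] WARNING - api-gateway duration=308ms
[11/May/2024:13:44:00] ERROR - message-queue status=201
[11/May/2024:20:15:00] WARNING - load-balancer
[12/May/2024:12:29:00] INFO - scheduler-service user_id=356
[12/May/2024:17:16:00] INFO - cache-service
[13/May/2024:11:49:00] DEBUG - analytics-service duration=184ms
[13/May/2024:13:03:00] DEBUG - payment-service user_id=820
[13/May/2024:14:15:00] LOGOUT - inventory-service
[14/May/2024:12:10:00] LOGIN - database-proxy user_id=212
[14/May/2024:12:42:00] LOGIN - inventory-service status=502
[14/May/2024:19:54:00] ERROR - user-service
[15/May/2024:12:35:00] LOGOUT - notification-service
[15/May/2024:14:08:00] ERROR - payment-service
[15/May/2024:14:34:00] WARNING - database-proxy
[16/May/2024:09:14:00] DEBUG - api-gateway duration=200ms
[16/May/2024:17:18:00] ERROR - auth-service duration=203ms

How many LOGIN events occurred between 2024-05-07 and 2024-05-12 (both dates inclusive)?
6

To filter by date range:

1. Date range: 2024-05-07 through 2024-05-12, both dates inclusive
2. Filter for LOGIN events whose date falls in this range
3. Count matching events: 6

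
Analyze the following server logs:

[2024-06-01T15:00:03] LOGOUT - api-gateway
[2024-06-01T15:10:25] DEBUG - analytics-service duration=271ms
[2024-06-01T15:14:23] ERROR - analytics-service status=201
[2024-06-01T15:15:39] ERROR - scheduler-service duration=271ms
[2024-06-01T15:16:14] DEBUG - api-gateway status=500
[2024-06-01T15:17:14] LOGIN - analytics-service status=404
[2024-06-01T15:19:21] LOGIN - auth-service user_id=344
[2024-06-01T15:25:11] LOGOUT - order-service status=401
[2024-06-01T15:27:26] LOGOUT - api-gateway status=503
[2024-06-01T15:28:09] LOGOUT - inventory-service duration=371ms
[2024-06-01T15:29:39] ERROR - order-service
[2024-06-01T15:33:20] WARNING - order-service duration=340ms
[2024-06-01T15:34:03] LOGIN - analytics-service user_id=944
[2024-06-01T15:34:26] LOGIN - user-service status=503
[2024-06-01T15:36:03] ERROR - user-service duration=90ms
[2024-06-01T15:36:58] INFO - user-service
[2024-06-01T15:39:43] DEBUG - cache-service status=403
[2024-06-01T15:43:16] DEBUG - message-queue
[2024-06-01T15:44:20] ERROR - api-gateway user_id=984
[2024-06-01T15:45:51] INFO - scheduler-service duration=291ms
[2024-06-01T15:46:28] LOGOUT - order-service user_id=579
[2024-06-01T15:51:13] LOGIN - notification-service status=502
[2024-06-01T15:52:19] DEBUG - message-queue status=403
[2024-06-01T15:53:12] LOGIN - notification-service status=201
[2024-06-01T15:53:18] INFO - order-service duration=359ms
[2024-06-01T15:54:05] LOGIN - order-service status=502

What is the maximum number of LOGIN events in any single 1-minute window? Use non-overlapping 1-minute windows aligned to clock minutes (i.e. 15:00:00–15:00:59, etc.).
2

To find the burst window:

1. Divide the log period into non-overlapping 1-minute windows starting at 15:00
2. Count LOGIN events in each window
3. Find the window with maximum count
4. Maximum events in a window: 2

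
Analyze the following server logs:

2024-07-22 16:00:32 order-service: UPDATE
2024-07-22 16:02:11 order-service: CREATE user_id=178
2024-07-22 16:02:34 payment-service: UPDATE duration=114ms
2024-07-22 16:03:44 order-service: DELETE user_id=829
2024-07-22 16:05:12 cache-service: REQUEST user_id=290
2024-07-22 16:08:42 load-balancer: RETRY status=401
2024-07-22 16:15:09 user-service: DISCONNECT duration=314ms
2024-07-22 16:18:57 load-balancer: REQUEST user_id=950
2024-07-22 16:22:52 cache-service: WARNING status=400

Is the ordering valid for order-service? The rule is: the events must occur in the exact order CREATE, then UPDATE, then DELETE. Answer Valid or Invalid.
Invalid

To validate ordering:

1. Required order: CREATE → UPDATE → DELETE
2. Rule: the events must occur in the exact order CREATE, then UPDATE, then DELETE
3. Check actual order of events for order-service
4. Result: Invalid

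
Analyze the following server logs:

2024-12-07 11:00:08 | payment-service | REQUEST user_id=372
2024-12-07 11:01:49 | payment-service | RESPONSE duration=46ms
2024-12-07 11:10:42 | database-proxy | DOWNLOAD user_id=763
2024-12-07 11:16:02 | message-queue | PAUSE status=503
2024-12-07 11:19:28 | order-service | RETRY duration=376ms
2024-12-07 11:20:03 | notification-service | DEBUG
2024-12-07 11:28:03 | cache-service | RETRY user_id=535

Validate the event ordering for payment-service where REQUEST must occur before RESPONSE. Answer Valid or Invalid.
Valid

To validate ordering:

1. Required order: REQUEST → RESPONSE
2. Rule: REQUEST must occur before RESPONSE
3. Check actual order of events for payment-service
4. Result: Valid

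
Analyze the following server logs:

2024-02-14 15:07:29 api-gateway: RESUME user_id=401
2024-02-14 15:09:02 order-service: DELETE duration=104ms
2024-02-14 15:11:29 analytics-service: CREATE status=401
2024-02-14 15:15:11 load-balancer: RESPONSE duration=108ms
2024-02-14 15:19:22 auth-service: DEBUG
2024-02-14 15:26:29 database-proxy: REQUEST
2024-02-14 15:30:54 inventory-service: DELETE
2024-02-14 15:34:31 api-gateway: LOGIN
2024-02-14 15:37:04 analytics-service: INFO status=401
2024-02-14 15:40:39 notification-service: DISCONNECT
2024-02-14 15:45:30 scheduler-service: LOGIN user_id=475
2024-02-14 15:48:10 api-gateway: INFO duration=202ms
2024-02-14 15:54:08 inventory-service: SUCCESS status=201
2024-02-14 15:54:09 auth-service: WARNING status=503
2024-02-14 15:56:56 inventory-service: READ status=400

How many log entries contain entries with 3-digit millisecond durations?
3

To find matching entries:

1. Pattern to match: entries with 3-digit millisecond durations
2. Scan each log entry for the pattern
3. Count matches: 3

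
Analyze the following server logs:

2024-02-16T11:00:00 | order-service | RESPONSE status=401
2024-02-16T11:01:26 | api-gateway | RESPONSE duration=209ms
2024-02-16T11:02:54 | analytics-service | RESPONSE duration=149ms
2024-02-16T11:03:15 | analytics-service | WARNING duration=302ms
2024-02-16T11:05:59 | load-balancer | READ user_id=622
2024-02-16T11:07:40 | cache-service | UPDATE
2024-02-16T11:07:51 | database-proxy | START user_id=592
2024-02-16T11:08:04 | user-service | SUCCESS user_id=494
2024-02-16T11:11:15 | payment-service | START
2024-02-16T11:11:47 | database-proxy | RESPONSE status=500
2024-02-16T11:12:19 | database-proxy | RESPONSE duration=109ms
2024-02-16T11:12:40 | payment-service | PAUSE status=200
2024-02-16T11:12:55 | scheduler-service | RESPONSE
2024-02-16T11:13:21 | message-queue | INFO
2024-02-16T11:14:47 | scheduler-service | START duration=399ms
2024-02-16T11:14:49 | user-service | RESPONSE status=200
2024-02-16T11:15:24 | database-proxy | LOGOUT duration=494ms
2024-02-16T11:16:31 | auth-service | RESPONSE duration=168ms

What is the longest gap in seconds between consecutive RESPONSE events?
533

To find the longest gap:

1. Extract all RESPONSE events in chronological order
2. Calculate time differences between consecutive events
3. Find the maximum difference
4. Longest gap: 533 seconds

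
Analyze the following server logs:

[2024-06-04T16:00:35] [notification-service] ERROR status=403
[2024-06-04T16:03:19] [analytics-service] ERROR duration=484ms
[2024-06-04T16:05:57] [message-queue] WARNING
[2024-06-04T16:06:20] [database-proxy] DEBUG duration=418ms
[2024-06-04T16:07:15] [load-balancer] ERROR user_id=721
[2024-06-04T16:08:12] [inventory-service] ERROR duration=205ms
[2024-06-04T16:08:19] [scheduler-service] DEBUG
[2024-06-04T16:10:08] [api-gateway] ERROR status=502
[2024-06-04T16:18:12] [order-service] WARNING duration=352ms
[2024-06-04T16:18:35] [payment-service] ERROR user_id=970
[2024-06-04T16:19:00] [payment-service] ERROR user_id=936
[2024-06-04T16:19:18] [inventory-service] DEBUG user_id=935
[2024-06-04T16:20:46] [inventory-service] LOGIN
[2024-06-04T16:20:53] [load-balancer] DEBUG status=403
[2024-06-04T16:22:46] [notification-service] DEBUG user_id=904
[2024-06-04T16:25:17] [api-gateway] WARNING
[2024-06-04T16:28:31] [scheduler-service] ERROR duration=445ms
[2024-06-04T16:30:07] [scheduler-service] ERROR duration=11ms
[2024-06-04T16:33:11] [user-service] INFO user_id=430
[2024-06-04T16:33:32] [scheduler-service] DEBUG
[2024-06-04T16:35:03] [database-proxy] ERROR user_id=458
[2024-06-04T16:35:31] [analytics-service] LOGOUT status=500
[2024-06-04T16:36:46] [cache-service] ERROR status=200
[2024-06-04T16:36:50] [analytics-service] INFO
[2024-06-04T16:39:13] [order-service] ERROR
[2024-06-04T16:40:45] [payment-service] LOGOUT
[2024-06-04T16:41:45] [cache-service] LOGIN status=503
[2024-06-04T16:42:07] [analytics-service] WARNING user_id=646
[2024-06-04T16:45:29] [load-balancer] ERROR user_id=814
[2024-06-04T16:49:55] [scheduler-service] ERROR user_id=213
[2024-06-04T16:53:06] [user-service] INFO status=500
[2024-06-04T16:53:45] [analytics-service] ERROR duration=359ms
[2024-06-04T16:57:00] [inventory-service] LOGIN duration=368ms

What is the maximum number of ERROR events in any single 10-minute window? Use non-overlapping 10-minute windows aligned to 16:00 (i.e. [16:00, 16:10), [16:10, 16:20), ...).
4

To find the burst window:

1. Divide the log period into non-overlapping 10-minute windows starting at 16:00
2. Count ERROR events in each window
3. Find the window with maximum count
4. Maximum events in a window: 4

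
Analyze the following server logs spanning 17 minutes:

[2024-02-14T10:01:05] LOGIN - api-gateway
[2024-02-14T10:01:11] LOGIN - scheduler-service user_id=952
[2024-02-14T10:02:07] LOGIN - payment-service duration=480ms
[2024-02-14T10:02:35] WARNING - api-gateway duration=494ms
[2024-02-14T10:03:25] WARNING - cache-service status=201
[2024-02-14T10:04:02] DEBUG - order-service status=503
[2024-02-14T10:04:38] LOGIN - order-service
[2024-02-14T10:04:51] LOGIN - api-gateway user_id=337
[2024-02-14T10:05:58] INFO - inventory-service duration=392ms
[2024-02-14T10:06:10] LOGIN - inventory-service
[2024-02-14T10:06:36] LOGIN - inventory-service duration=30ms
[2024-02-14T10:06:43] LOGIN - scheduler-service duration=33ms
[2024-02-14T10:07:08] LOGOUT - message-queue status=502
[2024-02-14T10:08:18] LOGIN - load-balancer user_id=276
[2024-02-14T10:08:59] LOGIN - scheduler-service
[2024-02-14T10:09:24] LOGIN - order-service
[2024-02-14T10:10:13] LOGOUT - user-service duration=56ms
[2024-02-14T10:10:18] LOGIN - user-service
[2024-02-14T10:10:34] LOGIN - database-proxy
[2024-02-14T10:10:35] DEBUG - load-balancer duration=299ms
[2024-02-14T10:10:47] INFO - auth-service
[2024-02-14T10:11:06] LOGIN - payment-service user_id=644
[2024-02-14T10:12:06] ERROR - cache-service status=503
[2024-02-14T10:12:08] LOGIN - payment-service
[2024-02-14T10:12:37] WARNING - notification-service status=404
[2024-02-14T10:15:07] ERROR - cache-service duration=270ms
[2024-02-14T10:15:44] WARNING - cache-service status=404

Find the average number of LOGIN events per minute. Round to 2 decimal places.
0.88

To calculate the rate:

1. Count total LOGIN events: 15
2. Total time period: 17 minutes
3. Rate = 15 / 17 = 0.88 events per minute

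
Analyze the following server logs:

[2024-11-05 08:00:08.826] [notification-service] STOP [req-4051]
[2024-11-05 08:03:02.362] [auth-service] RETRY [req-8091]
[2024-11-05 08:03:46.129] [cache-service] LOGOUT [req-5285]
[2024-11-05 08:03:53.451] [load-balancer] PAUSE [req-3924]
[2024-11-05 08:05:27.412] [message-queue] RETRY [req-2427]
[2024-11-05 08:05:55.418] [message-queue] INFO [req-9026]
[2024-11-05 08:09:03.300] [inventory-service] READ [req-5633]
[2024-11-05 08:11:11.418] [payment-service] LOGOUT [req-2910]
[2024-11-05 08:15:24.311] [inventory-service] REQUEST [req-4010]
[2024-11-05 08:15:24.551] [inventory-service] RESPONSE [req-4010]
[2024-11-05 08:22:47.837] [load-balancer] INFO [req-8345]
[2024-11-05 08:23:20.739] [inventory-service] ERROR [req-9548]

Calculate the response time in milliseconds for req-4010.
240

To calculate latency:

1. Find REQUEST with id req-4010: 2024-11-05 08:15:24.311
2. Find RESPONSE with id req-4010: 2024-11-05 08:15:24.551
3. Latency: 2024-11-05 08:15:24.551 - 2024-11-05 08:15:24.311 = 240ms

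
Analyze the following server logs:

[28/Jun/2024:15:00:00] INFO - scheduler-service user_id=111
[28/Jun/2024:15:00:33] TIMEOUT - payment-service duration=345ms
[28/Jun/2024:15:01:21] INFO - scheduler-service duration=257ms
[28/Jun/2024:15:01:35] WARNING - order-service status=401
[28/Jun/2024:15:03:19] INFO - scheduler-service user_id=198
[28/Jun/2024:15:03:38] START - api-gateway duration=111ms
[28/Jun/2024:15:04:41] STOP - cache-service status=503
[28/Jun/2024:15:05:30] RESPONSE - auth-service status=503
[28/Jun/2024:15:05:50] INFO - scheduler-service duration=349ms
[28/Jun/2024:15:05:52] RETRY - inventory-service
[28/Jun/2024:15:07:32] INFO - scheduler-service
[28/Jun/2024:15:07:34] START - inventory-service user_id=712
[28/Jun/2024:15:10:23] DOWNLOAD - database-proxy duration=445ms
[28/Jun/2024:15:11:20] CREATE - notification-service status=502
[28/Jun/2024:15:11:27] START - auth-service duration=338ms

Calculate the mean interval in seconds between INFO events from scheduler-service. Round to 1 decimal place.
113.0

To calculate average interval:

1. Find all INFO events for scheduler-service in order
2. Calculate time gaps between consecutive events
3. Compute mean of gaps: 452 / 4 = 113.0 seconds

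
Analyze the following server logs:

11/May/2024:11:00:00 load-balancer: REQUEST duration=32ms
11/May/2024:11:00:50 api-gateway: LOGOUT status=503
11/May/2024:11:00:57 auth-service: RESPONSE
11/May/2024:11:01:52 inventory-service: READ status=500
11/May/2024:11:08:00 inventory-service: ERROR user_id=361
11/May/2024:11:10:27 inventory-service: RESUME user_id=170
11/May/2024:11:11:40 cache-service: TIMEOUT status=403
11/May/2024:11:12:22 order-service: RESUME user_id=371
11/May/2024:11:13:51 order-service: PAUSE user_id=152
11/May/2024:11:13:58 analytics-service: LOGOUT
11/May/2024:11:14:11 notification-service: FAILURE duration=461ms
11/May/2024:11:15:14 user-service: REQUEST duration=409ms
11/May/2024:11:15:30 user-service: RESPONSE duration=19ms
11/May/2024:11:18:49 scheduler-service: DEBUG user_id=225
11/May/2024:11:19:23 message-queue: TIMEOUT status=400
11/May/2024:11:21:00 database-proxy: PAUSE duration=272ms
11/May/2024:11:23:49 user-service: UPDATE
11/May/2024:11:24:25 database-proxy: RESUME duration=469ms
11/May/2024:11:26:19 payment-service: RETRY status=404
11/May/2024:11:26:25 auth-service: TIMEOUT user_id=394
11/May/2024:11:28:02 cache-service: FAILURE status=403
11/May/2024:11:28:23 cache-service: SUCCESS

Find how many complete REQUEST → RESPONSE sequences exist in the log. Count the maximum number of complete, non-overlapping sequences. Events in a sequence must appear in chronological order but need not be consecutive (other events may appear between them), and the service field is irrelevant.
2

To count sequences:

1. Look for pattern: REQUEST → RESPONSE
2. Greedily scan the log in chronological order, matching each sequence element in turn (ignoring service)
3. Each time the full pattern completes, increment the count and restart matching from the next event
4. Complete non-overlapping sequences found: 2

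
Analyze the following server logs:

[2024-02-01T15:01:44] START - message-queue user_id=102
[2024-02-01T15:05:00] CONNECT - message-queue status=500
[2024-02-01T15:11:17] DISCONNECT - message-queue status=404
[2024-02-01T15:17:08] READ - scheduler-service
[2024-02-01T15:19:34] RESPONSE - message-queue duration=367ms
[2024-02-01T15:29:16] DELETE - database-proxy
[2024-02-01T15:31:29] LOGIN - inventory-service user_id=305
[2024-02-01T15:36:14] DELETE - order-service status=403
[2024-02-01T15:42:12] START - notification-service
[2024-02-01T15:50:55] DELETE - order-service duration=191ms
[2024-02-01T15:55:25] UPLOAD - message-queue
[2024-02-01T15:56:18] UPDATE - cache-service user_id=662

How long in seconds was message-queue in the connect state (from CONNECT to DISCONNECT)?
377

To calculate state duration:

1. Find CONNECT event for message-queue: 2024-02-01T15:05:00
2. Find DISCONNECT event for message-queue: 2024-02-01T15:11:17
3. Calculate duration: 2024-02-01T15:11:17 - 2024-02-01T15:05:00 = 377 seconds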